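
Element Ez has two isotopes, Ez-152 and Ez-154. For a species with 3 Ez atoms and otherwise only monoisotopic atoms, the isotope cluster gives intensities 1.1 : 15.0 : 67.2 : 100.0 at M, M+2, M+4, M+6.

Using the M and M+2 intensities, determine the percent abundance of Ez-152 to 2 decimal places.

18.03%

Write p for the Ez-152 fraction. I(M+2)/I(M) = [C(3,1)·p^2·(1−p)] / p^3 = 3·(1−p)/p = 15.0/1.1 = 13.6364
(1−p)/p = 13.6364/3 = 4.5455  ⇒  p = 1/(1 + 4.5455) = 0.1803
Ez-152: 18.03%, Ez-154: 81.97%.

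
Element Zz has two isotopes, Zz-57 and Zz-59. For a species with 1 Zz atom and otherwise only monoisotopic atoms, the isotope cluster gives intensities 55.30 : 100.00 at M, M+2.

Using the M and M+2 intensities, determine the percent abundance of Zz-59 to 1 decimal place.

If p is the fraction of Zz that is Zz-57, then I(M+2)/I(M) = [C(1,1)·p^0·(1−p)] / p^1 = 1·(1−p)/p = 100.00/55.30 = 1.8083
(1−p)/p = 1.8083/1 = 1.8083  ⇒  p = 1/(1 + 1.8083) = 0.3561
Zz-57: 35.6%, Zz-59: 64.4%.

64.4%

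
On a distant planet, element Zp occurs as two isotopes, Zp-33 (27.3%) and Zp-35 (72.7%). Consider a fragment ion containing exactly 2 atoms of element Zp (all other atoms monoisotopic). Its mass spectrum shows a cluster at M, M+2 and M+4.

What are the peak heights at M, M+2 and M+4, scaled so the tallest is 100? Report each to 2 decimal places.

14.10 : 75.10 : 100.00

The 2 Zp atoms are independent, so intensities follow the terms of (0.273 + 0.727)^2.
P(M) = 0.273^2 = 0.074529
P(M+2) = 2 × 0.273^1 × 0.727^1 = 0.396942
P(M+4) = 0.727^2 = 0.528529
The M+4 peak is largest (0.528529); scaling to 100 gives 14.10 : 75.10 : 100.00.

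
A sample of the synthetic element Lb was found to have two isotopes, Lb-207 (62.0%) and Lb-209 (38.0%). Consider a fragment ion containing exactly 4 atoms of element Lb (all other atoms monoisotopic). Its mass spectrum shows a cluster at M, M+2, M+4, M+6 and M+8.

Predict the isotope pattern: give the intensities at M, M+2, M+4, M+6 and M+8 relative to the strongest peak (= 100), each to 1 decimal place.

Expanding (0.620 + 0.380)^4:
P(M) = 0.620^4 = 0.147763
P(M+2) = 4 × 0.620^3 × 0.380^1 = 0.362259
P(M+4) = 6 × 0.620^2 × 0.380^2 = 0.333044
P(M+6) = 4 × 0.620^1 × 0.380^3 = 0.136083
P(M+8) = 0.380^4 = 0.020851
The M+2 peak is largest (0.362259); scaling to 100 gives 40.8 : 100.0 : 91.9 : 37.6 : 5.8.

40.8 : 100.0 : 91.9 : 37.6 : 5.8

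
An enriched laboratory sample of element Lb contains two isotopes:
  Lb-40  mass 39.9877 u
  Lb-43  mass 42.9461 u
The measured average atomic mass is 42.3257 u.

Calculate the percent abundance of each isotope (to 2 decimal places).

Lb-40: 20.97%, Lb-43: 79.03%

With x = fraction of Lb-40 (so Lb-43 is 1 − x):
39.9877·x + 42.9461·(1 − x) = 42.3257
(39.9877 − 42.9461)·x = 42.3257 − 42.9461
x = -0.6204 / -2.9584 = 0.20971 → 20.97% Lb-40, 79.03% Lb-43.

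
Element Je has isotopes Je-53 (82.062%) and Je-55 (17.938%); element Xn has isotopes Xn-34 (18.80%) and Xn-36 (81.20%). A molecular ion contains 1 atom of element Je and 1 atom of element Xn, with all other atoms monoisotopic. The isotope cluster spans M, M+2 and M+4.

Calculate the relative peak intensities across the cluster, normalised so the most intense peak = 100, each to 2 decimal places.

Element Je pattern (n=1): 0.82062 : 0.17938
Element Xn pattern (n=1): 0.1880 : 0.8120
Convolve the two distributions (both contribute in 2-u steps):
  M: 0.82062×0.1880 = 0.154277
  M+2: 0.82062×0.8120 + 0.17938×0.1880 = 0.700067
  M+4: 0.17938×0.8120 = 0.145657
Scale to base peak (0.700067) = 100: 22.04 : 100.00 : 20.81

22.04 : 100.00 : 20.81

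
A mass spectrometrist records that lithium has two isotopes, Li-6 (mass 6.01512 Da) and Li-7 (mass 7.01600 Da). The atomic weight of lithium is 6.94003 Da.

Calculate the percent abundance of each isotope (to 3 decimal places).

Writing the weighted mean with unknown fraction x of Li-6:
6.01512·x + 7.01600·(1 − x) = 6.94003
(6.01512 − 7.01600)·x = 6.94003 − 7.01600
x = -0.07597 / -1.00088 = 0.07590 → 7.590% Li-6, 92.410% Li-7.

Li-6: 7.590%, Li-7: 92.410%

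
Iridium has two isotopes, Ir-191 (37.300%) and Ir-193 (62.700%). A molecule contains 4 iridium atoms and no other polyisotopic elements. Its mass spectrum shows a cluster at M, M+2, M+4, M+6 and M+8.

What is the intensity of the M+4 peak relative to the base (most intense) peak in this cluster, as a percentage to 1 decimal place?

Term probabilities: M 0.0194, M+2 0.1302, M+4 0.3282, M+6 0.3678, M+8 0.1546. Base peak = M+6.
P(M+6) = C(4,3) × 0.37300^1 × 0.62700^3 = 4 × 0.3730 × 0.24649188 = 0.367766 (base)
P(M+4) = C(4,2) × 0.37300^2 × 0.62700^2 = 6 × 0.139129 × 0.393129 = 0.328174
Relative intensity = 0.328174 / 0.367766 × 100 = 89.2

89.2%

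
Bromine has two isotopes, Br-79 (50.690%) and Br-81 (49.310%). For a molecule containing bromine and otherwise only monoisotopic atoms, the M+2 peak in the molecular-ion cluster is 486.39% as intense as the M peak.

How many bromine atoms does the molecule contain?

With n Br atoms, P(M+2)/P(M) = C(n,1)·p^(n−1)q / p^n = n·q/p = n · 0.49310/0.50690.
n = 4.8639 × 0.50690/0.49310 = 5.00 ≈ 5

5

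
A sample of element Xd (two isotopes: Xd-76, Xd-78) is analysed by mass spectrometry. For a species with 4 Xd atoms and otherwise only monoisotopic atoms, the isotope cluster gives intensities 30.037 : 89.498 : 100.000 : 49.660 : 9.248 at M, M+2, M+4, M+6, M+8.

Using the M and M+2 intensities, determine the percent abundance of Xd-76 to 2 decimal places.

57.31%

Write p for the Xd-76 fraction. I(M+2)/I(M) = [C(4,1)·p^3·(1−p)] / p^4 = 4·(1−p)/p = 89.498/30.037 = 2.9796
(1−p)/p = 2.9796/4 = 0.7449  ⇒  p = 1/(1 + 0.7449) = 0.5731
Xd-76: 57.31%, Xd-78: 42.69%.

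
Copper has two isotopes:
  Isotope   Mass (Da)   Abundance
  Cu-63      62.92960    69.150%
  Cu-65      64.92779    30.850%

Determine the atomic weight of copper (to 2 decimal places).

63.55 Da

The abundance-weighted mean is 0.69150 × 62.92960 + 0.30850 × 64.92779
= 43.515818 + 20.030223 = 63.546041 Da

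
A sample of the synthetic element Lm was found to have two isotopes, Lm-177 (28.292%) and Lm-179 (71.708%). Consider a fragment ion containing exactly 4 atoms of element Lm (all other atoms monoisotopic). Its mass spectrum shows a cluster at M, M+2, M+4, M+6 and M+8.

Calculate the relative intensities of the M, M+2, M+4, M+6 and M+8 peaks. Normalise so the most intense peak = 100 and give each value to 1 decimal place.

1.5 : 15.6 : 59.2 : 100.0 : 63.4

Expanding (0.28292 + 0.71708)^4:
P(M) = 0.28292^4 = 0.006407
P(M+2) = 4 × 0.28292^3 × 0.71708^1 = 0.064956
P(M+4) = 6 × 0.28292^2 × 0.71708^2 = 0.246953
P(M+6) = 4 × 0.28292^1 × 0.71708^3 = 0.417279
P(M+8) = 0.71708^4 = 0.264405
The M+6 peak is largest (0.417279); scaling to 100 gives 1.5 : 15.6 : 59.2 : 100.0 : 63.4.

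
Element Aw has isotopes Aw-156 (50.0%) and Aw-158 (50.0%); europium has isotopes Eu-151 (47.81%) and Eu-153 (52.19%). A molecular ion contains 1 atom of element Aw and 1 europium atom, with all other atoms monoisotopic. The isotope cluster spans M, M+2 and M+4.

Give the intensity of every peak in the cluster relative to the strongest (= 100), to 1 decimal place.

Element Aw pattern (n=1): 0.5000 : 0.5000
Europium pattern (n=1): 0.4781 : 0.5219
Convolve the two distributions (both contribute in 2-u steps):
  M: 0.5000×0.4781 = 0.239050
  M+2: 0.5000×0.5219 + 0.5000×0.4781 = 0.500000
  M+4: 0.5000×0.5219 = 0.260950
Scale to base peak (0.500000) = 100: 47.8 : 100.0 : 52.2

47.8 : 100.0 : 52.2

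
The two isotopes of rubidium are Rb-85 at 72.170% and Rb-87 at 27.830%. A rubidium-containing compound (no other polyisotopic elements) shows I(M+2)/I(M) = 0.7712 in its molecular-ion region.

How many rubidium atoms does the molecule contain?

2

The M+2/M ratio from n Rb atoms is n · q/p = n · 0.27830/0.72170.
n = 0.7712 × 0.72170/0.27830 = 2.00 ≈ 2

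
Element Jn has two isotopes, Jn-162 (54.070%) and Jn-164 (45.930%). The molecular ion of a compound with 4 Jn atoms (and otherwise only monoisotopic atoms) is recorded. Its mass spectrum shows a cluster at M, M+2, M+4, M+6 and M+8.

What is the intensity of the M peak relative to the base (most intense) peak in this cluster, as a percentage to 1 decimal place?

(0.54070 + 0.45930)^4 gives M 0.0855, M+2 0.2904, M+4 0.3700, M+6 0.2096, M+8 0.0445; the largest is M+4.
P(M+4) = C(4,2) × 0.54070^2 × 0.45930^2 = 6 × 0.29235649 × 0.21095649 = 0.370047 (base)
P(M) = C(4,0) × 0.54070^4 × 0.45930^0 = 1 × 0.08547232 × 1.0000 = 0.085472
Relative intensity = 0.085472 / 0.370047 × 100 = 23.1

23.1%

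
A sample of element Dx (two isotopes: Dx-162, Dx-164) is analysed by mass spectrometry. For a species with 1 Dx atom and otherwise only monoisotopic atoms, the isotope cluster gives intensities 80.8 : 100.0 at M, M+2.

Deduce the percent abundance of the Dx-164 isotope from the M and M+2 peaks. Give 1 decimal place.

Write p for the Dx-162 fraction. I(M+2)/I(M) = [C(1,1)·p^0·(1−p)] / p^1 = 1·(1−p)/p = 100.0/80.8 = 1.2376
(1−p)/p = 1.2376/1 = 1.2376  ⇒  p = 1/(1 + 1.2376) = 0.4469
Dx-162: 44.7%, Dx-164: 55.3%.

55.3%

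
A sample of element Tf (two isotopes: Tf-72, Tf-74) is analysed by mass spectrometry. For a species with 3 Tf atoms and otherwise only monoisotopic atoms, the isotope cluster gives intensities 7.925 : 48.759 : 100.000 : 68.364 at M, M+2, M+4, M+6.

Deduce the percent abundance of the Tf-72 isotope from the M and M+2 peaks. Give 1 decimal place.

32.8%

Let p = fractional abundance of Tf-72. I(M+2)/I(M) = [C(3,1)·p^2·(1−p)] / p^3 = 3·(1−p)/p = 48.759/7.925 = 6.1526
(1−p)/p = 6.1526/3 = 2.0509  ⇒  p = 1/(1 + 2.0509) = 0.3278
Tf-72: 32.8%, Tf-74: 67.2%.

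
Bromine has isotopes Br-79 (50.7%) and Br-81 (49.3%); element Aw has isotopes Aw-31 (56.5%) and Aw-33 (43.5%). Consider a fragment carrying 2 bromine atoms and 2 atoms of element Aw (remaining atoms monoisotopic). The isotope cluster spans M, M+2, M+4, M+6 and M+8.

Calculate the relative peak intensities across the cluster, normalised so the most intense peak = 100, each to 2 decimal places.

Bromine pattern (n=2): 0.257049 : 0.499902 : 0.243049
Element Aw pattern (n=2): 0.319225 : 0.49155 : 0.189225
Convolve the two distributions (both contribute in 2-u steps):
  M: 0.257049×0.319225 = 0.082056
  M+2: 0.257049×0.49155 + 0.499902×0.319225 = 0.285934
  M+4: 0.257049×0.189225 + 0.499902×0.49155 + 0.243049×0.319225 = 0.371954
  M+6: 0.499902×0.189225 + 0.243049×0.49155 = 0.214065
  M+8: 0.243049×0.189225 = 0.045991
Scale to base peak (0.371954) = 100: 22.06 : 76.87 : 100.00 : 57.55 : 12.36

22.06 : 76.87 : 100.00 : 57.55 : 12.36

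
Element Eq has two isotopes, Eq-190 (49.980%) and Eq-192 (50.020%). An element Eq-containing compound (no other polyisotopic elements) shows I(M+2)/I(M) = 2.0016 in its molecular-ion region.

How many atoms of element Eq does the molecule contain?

With n Eq atoms, P(M+2)/P(M) = C(n,1)·p^(n−1)q / p^n = n·q/p = n · 0.50020/0.49980.
n = 2.0016 × 0.49980/0.50020 = 2.00 ≈ 2

2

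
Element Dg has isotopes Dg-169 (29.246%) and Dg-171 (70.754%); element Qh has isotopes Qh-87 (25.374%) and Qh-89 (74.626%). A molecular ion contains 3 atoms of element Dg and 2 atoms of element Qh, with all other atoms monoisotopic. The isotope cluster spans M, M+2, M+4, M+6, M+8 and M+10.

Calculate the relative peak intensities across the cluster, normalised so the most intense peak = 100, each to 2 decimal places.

0.43 : 5.59 : 29.30 : 76.63 : 100.00 : 52.08

Element Dg pattern (n=3): 0.02501494 : 0.18155374 : 0.4392277 : 0.35420362
Element Qh pattern (n=2): 0.06438399 : 0.37871202 : 0.55690399
Convolve the two distributions (both contribute in 2-u steps):
  M: 0.02501494×0.06438399 = 0.001611
  M+2: 0.02501494×0.37871202 + 0.18155374×0.06438399 = 0.021163
  M+4: 0.02501494×0.55690399 + 0.18155374×0.37871202 + 0.4392277×0.06438399 = 0.110967
  M+6: 0.18155374×0.55690399 + 0.4392277×0.37871202 + 0.35420362×0.06438399 = 0.290254
  M+8: 0.4392277×0.55690399 + 0.35420362×0.37871202 = 0.378749
  M+10: 0.35420362×0.55690399 = 0.197257
Scale to base peak (0.378749) = 100: 0.43 : 5.59 : 29.30 : 76.63 : 100.00 : 52.08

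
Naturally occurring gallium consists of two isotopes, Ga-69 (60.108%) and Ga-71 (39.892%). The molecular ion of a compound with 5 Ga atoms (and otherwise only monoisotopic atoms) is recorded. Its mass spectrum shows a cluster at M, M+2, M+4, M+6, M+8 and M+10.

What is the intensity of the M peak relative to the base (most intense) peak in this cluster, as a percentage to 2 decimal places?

Term probabilities: M 0.0785, M+2 0.2604, M+4 0.3456, M+6 0.2294, M+8 0.0761, M+10 0.0101. Base peak = M+4.
P(M+4) = C(5,2) × 0.60108^3 × 0.39892^2 = 10 × 0.2171685 × 0.15913717 = 0.345596 (base)
P(M) = C(5,0) × 0.60108^5 × 0.39892^0 = 1 × 0.07846236 × 1.0000 = 0.078462
Relative intensity = 0.078462 / 0.345596 × 100 = 22.70

22.70%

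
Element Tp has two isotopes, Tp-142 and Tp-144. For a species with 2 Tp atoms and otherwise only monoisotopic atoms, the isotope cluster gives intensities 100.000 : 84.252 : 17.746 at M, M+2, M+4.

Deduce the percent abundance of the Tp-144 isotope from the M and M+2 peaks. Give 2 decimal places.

29.64%

If p is the fraction of Tp that is Tp-142, then I(M+2)/I(M) = [C(2,1)·p^1·(1−p)] / p^2 = 2·(1−p)/p = 84.252/100.000 = 0.8425
(1−p)/p = 0.8425/2 = 0.4213  ⇒  p = 1/(1 + 0.4213) = 0.7036
Tp-142: 70.36%, Tp-144: 29.64%.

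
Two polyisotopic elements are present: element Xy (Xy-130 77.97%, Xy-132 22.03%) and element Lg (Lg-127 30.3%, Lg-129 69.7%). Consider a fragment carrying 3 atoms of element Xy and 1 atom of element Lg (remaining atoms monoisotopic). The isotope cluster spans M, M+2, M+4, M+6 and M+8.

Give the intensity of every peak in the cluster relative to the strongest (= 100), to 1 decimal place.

31.8 : 100.0 : 69.5 : 18.2 : 1.6

Element Xy pattern (n=3): 0.47400465 : 0.40178232 : 0.11352141 : 0.01069162
Element Lg pattern (n=1): 0.3030 : 0.6970
Convolve the two distributions (both contribute in 2-u steps):
  M: 0.47400465×0.3030 = 0.143623
  M+2: 0.47400465×0.6970 + 0.40178232×0.3030 = 0.452121
  M+4: 0.40178232×0.6970 + 0.11352141×0.3030 = 0.314439
  M+6: 0.11352141×0.6970 + 0.01069162×0.3030 = 0.082364
  M+8: 0.01069162×0.6970 = 0.007452
Scale to base peak (0.452121) = 100: 31.8 : 100.0 : 69.5 : 18.2 : 1.6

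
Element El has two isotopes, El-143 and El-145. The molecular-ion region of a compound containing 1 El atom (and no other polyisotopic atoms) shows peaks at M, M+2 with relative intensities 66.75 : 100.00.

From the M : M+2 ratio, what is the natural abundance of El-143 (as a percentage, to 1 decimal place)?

40.0%

If p is the fraction of El that is El-143, then I(M+2)/I(M) = [C(1,1)·p^0·(1−p)] / p^1 = 1·(1−p)/p = 100.00/66.75 = 1.4981
(1−p)/p = 1.4981/1 = 1.4981  ⇒  p = 1/(1 + 1.4981) = 0.4003
El-143: 40.0%, El-145: 60.0%.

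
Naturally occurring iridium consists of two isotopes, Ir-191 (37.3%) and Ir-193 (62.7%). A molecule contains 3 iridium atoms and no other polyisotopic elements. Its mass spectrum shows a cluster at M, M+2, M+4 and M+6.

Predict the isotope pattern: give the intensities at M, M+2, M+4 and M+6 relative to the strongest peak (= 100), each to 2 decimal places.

The 3 Ir atoms are independent, so intensities follow the terms of (0.373 + 0.627)^3.
P(M) = 0.373^3 = 0.051895
P(M+2) = 3 × 0.373^2 × 0.627^1 = 0.261702
P(M+4) = 3 × 0.373^1 × 0.627^2 = 0.439911
P(M+6) = 0.627^3 = 0.246492
The M+4 peak is largest (0.439911); scaling to 100 gives 11.80 : 59.49 : 100.00 : 56.03.

11.80 : 59.49 : 100.00 : 56.03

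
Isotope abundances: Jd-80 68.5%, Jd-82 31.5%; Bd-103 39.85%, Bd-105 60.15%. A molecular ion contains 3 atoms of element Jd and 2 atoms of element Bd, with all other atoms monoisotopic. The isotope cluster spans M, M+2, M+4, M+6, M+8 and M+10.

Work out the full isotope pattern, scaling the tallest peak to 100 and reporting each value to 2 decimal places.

Element Jd pattern (n=3): 0.32141913 : 0.44341762 : 0.20390737 : 0.03125587
Element Bd pattern (n=2): 0.15880225 : 0.4793955 : 0.36180225
Convolve the two distributions (both contribute in 2-u steps):
  M: 0.32141913×0.15880225 = 0.051042
  M+2: 0.32141913×0.4793955 + 0.44341762×0.15880225 = 0.224503
  M+4: 0.32141913×0.36180225 + 0.44341762×0.4793955 + 0.20390737×0.15880225 = 0.361244
  M+6: 0.44341762×0.36180225 + 0.20390737×0.4793955 + 0.03125587×0.15880225 = 0.263145
  M+8: 0.20390737×0.36180225 + 0.03125587×0.4793955 = 0.088758
  M+10: 0.03125587×0.36180225 = 0.011308
Scale to base peak (0.361244) = 100: 14.13 : 62.15 : 100.00 : 72.84 : 24.57 : 3.13

14.13 : 62.15 : 100.00 : 72.84 : 24.57 : 3.13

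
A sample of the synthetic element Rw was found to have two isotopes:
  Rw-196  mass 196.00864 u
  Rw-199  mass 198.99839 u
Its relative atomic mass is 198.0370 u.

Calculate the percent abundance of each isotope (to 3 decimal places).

Let x be the fractional abundance of Rw-196; then Rw-199 has abundance 1 − x.
196.00864·x + 198.99839·(1 − x) = 198.0370
(196.00864 − 198.99839)·x = 198.0370 − 198.99839
x = -0.96139 / -2.98975 = 0.32156 → 32.156% Rw-196, 67.844% Rw-199.

Rw-196: 32.156%, Rw-199: 67.844%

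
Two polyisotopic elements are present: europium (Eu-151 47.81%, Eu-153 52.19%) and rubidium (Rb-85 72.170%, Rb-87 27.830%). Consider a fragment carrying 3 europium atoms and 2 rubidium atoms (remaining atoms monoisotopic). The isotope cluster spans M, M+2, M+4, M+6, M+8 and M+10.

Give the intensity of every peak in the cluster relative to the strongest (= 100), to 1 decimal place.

16.0 : 64.7 : 100.0 : 72.7 : 24.6 : 3.1

Europium pattern (n=3): 0.10928391 : 0.3578871 : 0.39067407 : 0.14215492
Rubidium pattern (n=2): 0.52085089 : 0.40169822 : 0.07745089
Convolve the two distributions (both contribute in 2-u steps):
  M: 0.10928391×0.52085089 = 0.056921
  M+2: 0.10928391×0.40169822 + 0.3578871×0.52085089 = 0.230305
  M+4: 0.10928391×0.07745089 + 0.3578871×0.40169822 + 0.39067407×0.52085089 = 0.355710
  M+6: 0.3578871×0.07745089 + 0.39067407×0.40169822 + 0.14215492×0.52085089 = 0.258693
  M+8: 0.39067407×0.07745089 + 0.14215492×0.40169822 = 0.087361
  M+10: 0.14215492×0.07745089 = 0.011010
Scale to base peak (0.355710) = 100: 16.0 : 64.7 : 100.0 : 72.7 : 24.6 : 3.1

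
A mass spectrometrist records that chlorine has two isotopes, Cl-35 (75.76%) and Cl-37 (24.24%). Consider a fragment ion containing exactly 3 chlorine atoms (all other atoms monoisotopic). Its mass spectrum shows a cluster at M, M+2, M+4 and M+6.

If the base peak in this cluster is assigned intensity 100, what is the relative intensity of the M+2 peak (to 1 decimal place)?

Term probabilities: M 0.4348, M+2 0.4174, M+4 0.1335, M+6 0.0142. Base peak = M.
P(M) = C(3,0) × 0.7576^3 × 0.2424^0 = 1 × 0.4348304 × 1.0000 = 0.434830 (base)
P(M+2) = C(3,1) × 0.7576^2 × 0.2424^1 = 3 × 0.57395776 × 0.2424 = 0.417382
Relative intensity = 0.417382 / 0.434830 × 100 = 96.0

96.0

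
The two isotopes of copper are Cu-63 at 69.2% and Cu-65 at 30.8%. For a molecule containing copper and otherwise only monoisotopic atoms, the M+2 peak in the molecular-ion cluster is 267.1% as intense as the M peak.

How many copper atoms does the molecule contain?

6

The M+2/M ratio from n Cu atoms is n · q/p = n · 0.308/0.692.
n = 2.671 × 0.692/0.308 = 6.00 ≈ 6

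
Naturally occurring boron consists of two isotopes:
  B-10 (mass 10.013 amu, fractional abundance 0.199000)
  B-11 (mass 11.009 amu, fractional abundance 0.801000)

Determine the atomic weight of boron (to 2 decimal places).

Ar = Σ fᵢ·mᵢ = 0.199000 × 10.013 + 0.801000 × 11.009
= 1.9926 + 8.8182 = 10.8108 amu

10.81 amu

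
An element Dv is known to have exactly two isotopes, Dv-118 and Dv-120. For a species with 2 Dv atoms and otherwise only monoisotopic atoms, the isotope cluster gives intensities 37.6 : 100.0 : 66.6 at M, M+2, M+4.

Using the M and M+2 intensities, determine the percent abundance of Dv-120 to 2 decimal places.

57.08%

Write p for the Dv-118 fraction. I(M+2)/I(M) = [C(2,1)·p^1·(1−p)] / p^2 = 2·(1−p)/p = 100.0/37.6 = 2.6596
(1−p)/p = 2.6596/2 = 1.3298  ⇒  p = 1/(1 + 1.3298) = 0.4292
Dv-118: 42.92%, Dv-120: 57.08%.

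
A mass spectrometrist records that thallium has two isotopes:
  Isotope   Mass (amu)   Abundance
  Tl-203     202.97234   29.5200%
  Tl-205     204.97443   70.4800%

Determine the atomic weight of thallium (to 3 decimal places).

The abundance-weighted mean is 0.295200 × 202.97234 + 0.704800 × 204.97443
= 59.917435 + 144.465978 = 204.383413 amu

204.383 amu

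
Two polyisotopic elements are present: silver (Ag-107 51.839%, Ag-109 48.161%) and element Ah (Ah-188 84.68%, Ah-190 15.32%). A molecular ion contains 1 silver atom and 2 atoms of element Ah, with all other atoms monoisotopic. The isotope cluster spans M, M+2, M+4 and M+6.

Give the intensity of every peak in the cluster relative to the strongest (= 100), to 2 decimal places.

Silver pattern (n=1): 0.51839 : 0.48161
Element Ah pattern (n=2): 0.71707024 : 0.25945952 : 0.02347024
Convolve the two distributions (both contribute in 2-u steps):
  M: 0.51839×0.71707024 = 0.371722
  M+2: 0.51839×0.25945952 + 0.48161×0.71707024 = 0.479849
  M+4: 0.51839×0.02347024 + 0.48161×0.25945952 = 0.137125
  M+6: 0.48161×0.02347024 = 0.011304
Scale to base peak (0.479849) = 100: 77.47 : 100.00 : 28.58 : 2.36

77.47 : 100.00 : 28.58 : 2.36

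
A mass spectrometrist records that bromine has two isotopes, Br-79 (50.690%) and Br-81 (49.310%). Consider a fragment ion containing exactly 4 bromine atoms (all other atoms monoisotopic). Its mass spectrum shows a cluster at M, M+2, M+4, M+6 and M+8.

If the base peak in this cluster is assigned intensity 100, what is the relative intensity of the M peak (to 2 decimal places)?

Binomial terms of (0.50690 + 0.49310)^4: M 0.0660, M+2 0.2569, M+4 0.3749, M+6 0.2431, M+8 0.0591 → M+4 is the base peak.
P(M+4) = C(4,2) × 0.50690^2 × 0.49310^2 = 6 × 0.25694761 × 0.24314761 = 0.374857 (base)
P(M) = C(4,0) × 0.50690^4 × 0.49310^0 = 1 × 0.06602207 × 1.0000 = 0.066022
Relative intensity = 0.066022 / 0.374857 × 100 = 17.61

17.61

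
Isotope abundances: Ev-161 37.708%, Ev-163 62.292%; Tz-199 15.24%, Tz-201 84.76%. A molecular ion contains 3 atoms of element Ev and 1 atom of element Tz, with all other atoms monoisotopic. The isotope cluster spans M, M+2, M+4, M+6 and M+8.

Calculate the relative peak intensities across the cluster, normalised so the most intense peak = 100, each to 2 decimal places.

2.00 : 21.02 : 71.44 : 100.00 : 50.10

Element Ev pattern (n=3): 0.05361675 : 0.26571773 : 0.4389543 : 0.24171123
Element Tz pattern (n=1): 0.1524 : 0.8476
Convolve the two distributions (both contribute in 2-u steps):
  M: 0.05361675×0.1524 = 0.008171
  M+2: 0.05361675×0.8476 + 0.26571773×0.1524 = 0.085941
  M+4: 0.26571773×0.8476 + 0.4389543×0.1524 = 0.292119
  M+6: 0.4389543×0.8476 + 0.24171123×0.1524 = 0.408894
  M+8: 0.24171123×0.8476 = 0.204874
Scale to base peak (0.408894) = 100: 2.00 : 21.02 : 71.44 : 100.00 : 50.10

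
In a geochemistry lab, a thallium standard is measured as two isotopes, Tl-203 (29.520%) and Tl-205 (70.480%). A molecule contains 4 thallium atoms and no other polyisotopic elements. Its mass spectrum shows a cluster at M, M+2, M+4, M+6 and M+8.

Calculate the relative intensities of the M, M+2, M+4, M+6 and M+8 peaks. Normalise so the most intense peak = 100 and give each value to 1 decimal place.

Each Tl atom is independently Tl-203 (p = 0.29520) or Tl-205 (q = 0.70480); the cluster is the binomial expansion (p + q)^4.
P(M) = 0.29520^4 = 0.007594
P(M+2) = 4 × 0.29520^3 × 0.70480^1 = 0.072523
P(M+4) = 6 × 0.29520^2 × 0.70480^2 = 0.259726
P(M+6) = 4 × 0.29520^1 × 0.70480^3 = 0.413403
P(M+8) = 0.70480^4 = 0.246754
The M+6 peak is largest (0.413403); scaling to 100 gives 1.8 : 17.5 : 62.8 : 100.0 : 59.7.

1.8 : 17.5 : 62.8 : 100.0 : 59.7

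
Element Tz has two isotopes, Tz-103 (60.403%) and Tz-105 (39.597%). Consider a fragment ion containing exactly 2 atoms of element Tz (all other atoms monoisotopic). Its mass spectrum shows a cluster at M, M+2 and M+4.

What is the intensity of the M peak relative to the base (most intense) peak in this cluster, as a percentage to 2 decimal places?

76.27%

Term probabilities: M 0.3649, M+2 0.4784, M+4 0.1568. Base peak = M+2.
P(M+2) = C(2,1) × 0.60403^1 × 0.39597^1 = 2 × 0.60403 × 0.39597 = 0.478356 (base)
P(M) = C(2,0) × 0.60403^2 × 0.39597^0 = 1 × 0.36485224 × 1.0000 = 0.364852
Relative intensity = 0.364852 / 0.478356 × 100 = 76.27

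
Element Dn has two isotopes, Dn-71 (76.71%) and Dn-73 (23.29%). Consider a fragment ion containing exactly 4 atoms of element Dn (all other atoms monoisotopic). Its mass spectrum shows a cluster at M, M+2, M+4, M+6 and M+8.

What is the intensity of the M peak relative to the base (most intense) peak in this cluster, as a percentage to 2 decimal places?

Binomial terms of (0.7671 + 0.2329)^4: M 0.3463, M+2 0.4205, M+4 0.1915, M+6 0.0388, M+8 0.0029 → M+2 is the base peak.
P(M+2) = C(4,1) × 0.7671^3 × 0.2329^1 = 4 × 0.45139417 × 0.2329 = 0.420519 (base)
P(M) = C(4,0) × 0.7671^4 × 0.2329^0 = 1 × 0.34626447 × 1.0000 = 0.346264
Relative intensity = 0.346264 / 0.420519 × 100 = 82.34

82.34%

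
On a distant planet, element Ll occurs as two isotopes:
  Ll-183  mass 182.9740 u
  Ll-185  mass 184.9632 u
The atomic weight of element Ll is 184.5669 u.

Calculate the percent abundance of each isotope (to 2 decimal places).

Ll-183: 19.92%, Ll-185: 80.08%

With x = fraction of Ll-183 (so Ll-185 is 1 − x):
182.9740·x + 184.9632·(1 − x) = 184.5669
(182.9740 − 184.9632)·x = 184.5669 − 184.9632
x = -0.3963 / -1.9892 = 0.19923 → 19.92% Ll-183, 80.08% Ll-185.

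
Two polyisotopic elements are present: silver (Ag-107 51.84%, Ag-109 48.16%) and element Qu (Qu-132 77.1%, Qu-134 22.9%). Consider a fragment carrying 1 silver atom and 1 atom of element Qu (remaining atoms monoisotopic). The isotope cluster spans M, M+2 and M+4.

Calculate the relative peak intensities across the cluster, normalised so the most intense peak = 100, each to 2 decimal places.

Silver pattern (n=1): 0.5184 : 0.4816
Element Qu pattern (n=1): 0.7710 : 0.2290
Convolve the two distributions (both contribute in 2-u steps):
  M: 0.5184×0.7710 = 0.399686
  M+2: 0.5184×0.2290 + 0.4816×0.7710 = 0.490027
  M+4: 0.4816×0.2290 = 0.110286
Scale to base peak (0.490027) = 100: 81.56 : 100.00 : 22.51

81.56 : 100.00 : 22.51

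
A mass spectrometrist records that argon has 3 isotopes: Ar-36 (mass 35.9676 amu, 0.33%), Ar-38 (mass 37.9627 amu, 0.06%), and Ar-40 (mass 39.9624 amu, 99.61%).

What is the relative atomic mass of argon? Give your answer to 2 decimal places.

Weight each isotope mass by its fractional abundance: 0.0033 × 35.9676 + 0.0006 × 37.9627 + 0.9961 × 39.9624
= 0.11869 + 0.02278 + 39.80655 = 39.94802 amu

39.95 amu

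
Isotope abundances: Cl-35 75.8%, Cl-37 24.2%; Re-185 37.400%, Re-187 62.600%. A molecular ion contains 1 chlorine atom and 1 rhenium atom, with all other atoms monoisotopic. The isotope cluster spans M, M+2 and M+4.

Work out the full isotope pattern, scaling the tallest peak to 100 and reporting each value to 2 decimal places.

50.17 : 100.00 : 26.81

Chlorine pattern (n=1): 0.7580 : 0.2420
Rhenium pattern (n=1): 0.3740 : 0.6260
Convolve the two distributions (both contribute in 2-u steps):
  M: 0.7580×0.3740 = 0.283492
  M+2: 0.7580×0.6260 + 0.2420×0.3740 = 0.565016
  M+4: 0.2420×0.6260 = 0.151492
Scale to base peak (0.565016) = 100: 50.17 : 100.00 : 26.81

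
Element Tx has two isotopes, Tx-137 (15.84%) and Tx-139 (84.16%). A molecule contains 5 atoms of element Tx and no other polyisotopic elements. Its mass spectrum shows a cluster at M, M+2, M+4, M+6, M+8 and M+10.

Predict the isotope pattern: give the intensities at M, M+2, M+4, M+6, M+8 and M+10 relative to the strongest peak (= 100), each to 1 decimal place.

0.0 : 0.6 : 6.7 : 35.4 : 94.1 : 100.0

Expanding (0.1584 + 0.8416)^5:
P(M) = 0.1584^5 = 0.000100
P(M+2) = 5 × 0.1584^4 × 0.8416^1 = 0.002649
P(M+4) = 10 × 0.1584^3 × 0.8416^2 = 0.028150
P(M+6) = 10 × 0.1584^2 × 0.8416^3 = 0.149564
P(M+8) = 5 × 0.1584^1 × 0.8416^4 = 0.397327
P(M+10) = 0.8416^5 = 0.422210
The M+10 peak is largest (0.422210); scaling to 100 gives 0.0 : 0.6 : 6.7 : 35.4 : 94.1 : 100.0.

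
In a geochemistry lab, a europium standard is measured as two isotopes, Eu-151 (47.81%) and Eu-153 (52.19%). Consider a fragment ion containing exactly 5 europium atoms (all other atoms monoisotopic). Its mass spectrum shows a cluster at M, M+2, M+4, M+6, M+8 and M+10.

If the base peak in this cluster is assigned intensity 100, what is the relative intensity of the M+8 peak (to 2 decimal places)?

Binomial terms of (0.4781 + 0.5219)^5: M 0.0250, M+2 0.1363, M+4 0.2977, M+6 0.3249, M+8 0.1774, M+10 0.0387 → M+6 is the base peak.
P(M+6) = C(5,3) × 0.4781^2 × 0.5219^3 = 10 × 0.22857961 × 0.14215492 = 0.324937 (base)
P(M+8) = C(5,4) × 0.4781^1 × 0.5219^4 = 5 × 0.4781 × 0.07419065 = 0.177353
Relative intensity = 0.177353 / 0.324937 × 100 = 54.58

54.58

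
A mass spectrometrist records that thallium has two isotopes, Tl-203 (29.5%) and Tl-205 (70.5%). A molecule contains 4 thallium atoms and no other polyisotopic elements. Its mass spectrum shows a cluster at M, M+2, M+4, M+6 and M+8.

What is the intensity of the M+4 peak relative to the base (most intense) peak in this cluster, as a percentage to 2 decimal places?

(0.295 + 0.705)^4 gives M 0.0076, M+2 0.0724, M+4 0.2595, M+6 0.4135, M+8 0.2470; the largest is M+6.
P(M+6) = C(4,3) × 0.295^1 × 0.705^3 = 4 × 0.2950 × 0.35040263 = 0.413475 (base)
P(M+4) = C(4,2) × 0.295^2 × 0.705^2 = 6 × 0.087025 × 0.497025 = 0.259522
Relative intensity = 0.259522 / 0.413475 × 100 = 62.77

62.77%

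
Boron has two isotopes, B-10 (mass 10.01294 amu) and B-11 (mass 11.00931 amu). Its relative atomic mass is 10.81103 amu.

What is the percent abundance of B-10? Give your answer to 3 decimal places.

Writing the weighted mean with unknown fraction x of B-10:
10.01294·x + 11.00931·(1 − x) = 10.81103
(10.01294 − 11.00931)·x = 10.81103 − 11.00931
x = -0.19828 / -0.99637 = 0.19900 → 19.900% B-10, 80.100% B-11.

19.900%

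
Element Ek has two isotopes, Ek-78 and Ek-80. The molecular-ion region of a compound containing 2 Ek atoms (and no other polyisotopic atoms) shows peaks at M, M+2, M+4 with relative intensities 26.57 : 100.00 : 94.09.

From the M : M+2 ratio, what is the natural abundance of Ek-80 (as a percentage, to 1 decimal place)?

Let p = fractional abundance of Ek-78. I(M+2)/I(M) = [C(2,1)·p^1·(1−p)] / p^2 = 2·(1−p)/p = 100.00/26.57 = 3.7636
(1−p)/p = 3.7636/2 = 1.8818  ⇒  p = 1/(1 + 1.8818) = 0.3470
Ek-78: 34.7%, Ek-80: 65.3%.

65.3%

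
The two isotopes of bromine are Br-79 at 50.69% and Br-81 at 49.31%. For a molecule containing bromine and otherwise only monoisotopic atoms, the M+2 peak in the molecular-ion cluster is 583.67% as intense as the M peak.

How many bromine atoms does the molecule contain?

6

For n independent Br atoms, I(M+2)/I(M) = n · (abundance Br-81) / (abundance Br-79) = n · 0.4931/0.5069.
n = 5.8367 × 0.5069/0.4931 = 6.00 ≈ 6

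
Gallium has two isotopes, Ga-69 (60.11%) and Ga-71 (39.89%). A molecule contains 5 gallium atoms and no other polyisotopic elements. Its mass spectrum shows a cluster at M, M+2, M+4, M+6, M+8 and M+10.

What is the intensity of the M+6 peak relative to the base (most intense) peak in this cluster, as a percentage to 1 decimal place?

Term probabilities: M 0.0785, M+2 0.2604, M+4 0.3456, M+6 0.2293, M+8 0.0761, M+10 0.0101. Base peak = M+4.
P(M+4) = C(5,2) × 0.6011^3 × 0.3989^2 = 10 × 0.21719018 × 0.15912121 = 0.345596 (base)
P(M+6) = C(5,3) × 0.6011^2 × 0.3989^3 = 10 × 0.36132121 × 0.06347345 = 0.229343
Relative intensity = 0.229343 / 0.345596 × 100 = 66.4

66.4%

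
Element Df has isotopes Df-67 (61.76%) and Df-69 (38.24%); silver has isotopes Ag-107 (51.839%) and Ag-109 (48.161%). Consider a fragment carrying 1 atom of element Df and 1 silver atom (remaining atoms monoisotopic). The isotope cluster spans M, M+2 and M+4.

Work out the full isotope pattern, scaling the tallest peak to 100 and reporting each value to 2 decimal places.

Element Df pattern (n=1): 0.6176 : 0.3824
Silver pattern (n=1): 0.51839 : 0.48161
Convolve the two distributions (both contribute in 2-u steps):
  M: 0.6176×0.51839 = 0.320158
  M+2: 0.6176×0.48161 + 0.3824×0.51839 = 0.495675
  M+4: 0.3824×0.48161 = 0.184168
Scale to base peak (0.495675) = 100: 64.59 : 100.00 : 37.15

64.59 : 100.00 : 37.15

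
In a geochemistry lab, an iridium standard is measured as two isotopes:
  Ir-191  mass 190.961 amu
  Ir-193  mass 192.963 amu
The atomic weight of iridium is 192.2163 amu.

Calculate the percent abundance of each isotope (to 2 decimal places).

Ir-191: 37.30%, Ir-193: 62.70%

Let x be the fractional abundance of Ir-191; then Ir-193 has abundance 1 − x.
190.961·x + 192.963·(1 − x) = 192.2163
(190.961 − 192.963)·x = 192.2163 − 192.963
x = -0.7467 / -2.002 = 0.37298 → 37.30% Ir-191, 62.70% Ir-193.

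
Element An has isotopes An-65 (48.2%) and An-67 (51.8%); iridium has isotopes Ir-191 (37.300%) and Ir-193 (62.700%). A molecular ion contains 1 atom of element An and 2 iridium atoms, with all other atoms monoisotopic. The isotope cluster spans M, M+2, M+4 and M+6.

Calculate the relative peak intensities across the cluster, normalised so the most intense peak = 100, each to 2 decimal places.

15.53 : 68.91 : 100.00 : 47.16

Element An pattern (n=1): 0.4820 : 0.5180
Iridium pattern (n=2): 0.139129 : 0.467742 : 0.393129
Convolve the two distributions (both contribute in 2-u steps):
  M: 0.4820×0.139129 = 0.067060
  M+2: 0.4820×0.467742 + 0.5180×0.139129 = 0.297520
  M+4: 0.4820×0.393129 + 0.5180×0.467742 = 0.431779
  M+6: 0.5180×0.393129 = 0.203641
Scale to base peak (0.431779) = 100: 15.53 : 68.91 : 100.00 : 47.16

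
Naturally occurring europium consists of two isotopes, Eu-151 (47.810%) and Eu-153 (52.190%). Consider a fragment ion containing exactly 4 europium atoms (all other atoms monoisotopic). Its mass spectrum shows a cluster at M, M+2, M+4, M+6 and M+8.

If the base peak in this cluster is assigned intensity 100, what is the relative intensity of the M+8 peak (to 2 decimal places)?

19.86

Term probabilities: M 0.0522, M+2 0.2281, M+4 0.3736, M+6 0.2719, M+8 0.0742. Base peak = M+4.
P(M+4) = C(4,2) × 0.47810^2 × 0.52190^2 = 6 × 0.22857961 × 0.27237961 = 0.373563 (base)
P(M+8) = C(4,4) × 0.47810^0 × 0.52190^4 = 1 × 1.0000 × 0.07419065 = 0.074191
Relative intensity = 0.074191 / 0.373563 × 100 = 19.86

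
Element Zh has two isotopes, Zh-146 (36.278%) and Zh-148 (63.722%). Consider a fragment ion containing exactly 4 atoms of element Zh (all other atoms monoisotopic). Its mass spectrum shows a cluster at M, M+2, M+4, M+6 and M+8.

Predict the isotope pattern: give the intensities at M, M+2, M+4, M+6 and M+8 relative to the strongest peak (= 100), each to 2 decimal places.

Expanding (0.36278 + 0.63722)^4:
P(M) = 0.36278^4 = 0.017321
P(M+2) = 4 × 0.36278^3 × 0.63722^1 = 0.121697
P(M+4) = 6 × 0.36278^2 × 0.63722^2 = 0.320639
P(M+6) = 4 × 0.36278^1 × 0.63722^3 = 0.375467
P(M+8) = 0.63722^4 = 0.164876
The M+6 peak is largest (0.375467); scaling to 100 gives 4.61 : 32.41 : 85.40 : 100.00 : 43.91.

4.61 : 32.41 : 85.40 : 100.00 : 43.91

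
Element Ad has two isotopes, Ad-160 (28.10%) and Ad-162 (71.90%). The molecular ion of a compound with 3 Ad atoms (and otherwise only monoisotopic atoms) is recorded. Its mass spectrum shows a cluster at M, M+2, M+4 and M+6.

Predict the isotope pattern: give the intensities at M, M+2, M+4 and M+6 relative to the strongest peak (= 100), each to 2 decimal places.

Expanding (0.2810 + 0.7190)^3:
P(M) = 0.2810^3 = 0.022188
P(M+2) = 3 × 0.2810^2 × 0.7190^1 = 0.170319
P(M+4) = 3 × 0.2810^1 × 0.7190^2 = 0.435798
P(M+6) = 0.7190^3 = 0.371695
The M+4 peak is largest (0.435798); scaling to 100 gives 5.09 : 39.08 : 100.00 : 85.29.

5.09 : 39.08 : 100.00 : 85.29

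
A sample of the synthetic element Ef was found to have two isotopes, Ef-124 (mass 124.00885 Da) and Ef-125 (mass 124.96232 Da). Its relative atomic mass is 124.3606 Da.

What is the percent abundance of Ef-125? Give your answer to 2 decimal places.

Writing the weighted mean with unknown fraction x of Ef-124:
124.00885·x + 124.96232·(1 − x) = 124.3606
(124.00885 − 124.96232)·x = 124.3606 − 124.96232
x = -0.60172 / -0.95347 = 0.63108 → 63.11% Ef-124, 36.89% Ef-125.

36.89%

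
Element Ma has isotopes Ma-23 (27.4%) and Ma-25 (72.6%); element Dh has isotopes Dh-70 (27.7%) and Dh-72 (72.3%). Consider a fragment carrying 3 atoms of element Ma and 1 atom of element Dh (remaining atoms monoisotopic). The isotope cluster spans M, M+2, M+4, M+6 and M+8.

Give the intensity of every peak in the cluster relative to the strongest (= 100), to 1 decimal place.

1.4 : 14.4 : 56.8 : 100.0 : 66.0

Element Ma pattern (n=3): 0.02057082 : 0.16351553 : 0.43325647 : 0.38265718
Element Dh pattern (n=1): 0.2770 : 0.7230
Convolve the two distributions (both contribute in 2-u steps):
  M: 0.02057082×0.2770 = 0.005698
  M+2: 0.02057082×0.7230 + 0.16351553×0.2770 = 0.060167
  M+4: 0.16351553×0.7230 + 0.43325647×0.2770 = 0.238234
  M+6: 0.43325647×0.7230 + 0.38265718×0.2770 = 0.419240
  M+8: 0.38265718×0.7230 = 0.276661
Scale to base peak (0.419240) = 100: 1.4 : 14.4 : 56.8 : 100.0 : 66.0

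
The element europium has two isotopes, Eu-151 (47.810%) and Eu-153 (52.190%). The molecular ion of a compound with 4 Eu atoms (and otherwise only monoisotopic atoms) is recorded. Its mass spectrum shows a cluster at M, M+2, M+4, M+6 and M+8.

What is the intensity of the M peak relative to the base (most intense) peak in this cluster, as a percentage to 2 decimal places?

Binomial terms of (0.47810 + 0.52190)^4: M 0.0522, M+2 0.2281, M+4 0.3736, M+6 0.2719, M+8 0.0742 → M+4 is the base peak.
P(M+4) = C(4,2) × 0.47810^2 × 0.52190^2 = 6 × 0.22857961 × 0.27237961 = 0.373563 (base)
P(M) = C(4,0) × 0.47810^4 × 0.52190^0 = 1 × 0.05224864 × 1.0000 = 0.052249
Relative intensity = 0.052249 / 0.373563 × 100 = 13.99

13.99%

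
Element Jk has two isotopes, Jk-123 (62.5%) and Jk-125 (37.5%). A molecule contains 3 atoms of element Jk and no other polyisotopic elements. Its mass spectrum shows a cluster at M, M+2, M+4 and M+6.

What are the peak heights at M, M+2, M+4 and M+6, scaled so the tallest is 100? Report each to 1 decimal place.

Each Jk atom is independently Jk-123 (p = 0.625) or Jk-125 (q = 0.375); the cluster is the binomial expansion (p + q)^3.
P(M) = 0.625^3 = 0.244141
P(M+2) = 3 × 0.625^2 × 0.375^1 = 0.439453
P(M+4) = 3 × 0.625^1 × 0.375^2 = 0.263672
P(M+6) = 0.375^3 = 0.052734
The M+2 peak is largest (0.439453); scaling to 100 gives 55.6 : 100.0 : 60.0 : 12.0.

55.6 : 100.0 : 60.0 : 12.0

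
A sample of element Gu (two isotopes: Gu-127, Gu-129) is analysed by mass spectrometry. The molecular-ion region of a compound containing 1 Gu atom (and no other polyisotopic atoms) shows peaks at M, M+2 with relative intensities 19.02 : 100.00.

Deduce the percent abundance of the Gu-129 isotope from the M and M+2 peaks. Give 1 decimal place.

84.0%

Write p for the Gu-127 fraction. I(M+2)/I(M) = [C(1,1)·p^0·(1−p)] / p^1 = 1·(1−p)/p = 100.00/19.02 = 5.2576
(1−p)/p = 5.2576/1 = 5.2576  ⇒  p = 1/(1 + 5.2576) = 0.1598
Gu-127: 16.0%, Gu-129: 84.0%.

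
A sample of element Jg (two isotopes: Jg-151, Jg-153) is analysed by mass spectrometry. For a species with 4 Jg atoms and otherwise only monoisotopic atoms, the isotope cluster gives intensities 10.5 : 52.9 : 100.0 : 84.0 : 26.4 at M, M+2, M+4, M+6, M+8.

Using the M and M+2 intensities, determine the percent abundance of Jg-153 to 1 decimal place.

55.7%

Let p = fractional abundance of Jg-151. I(M+2)/I(M) = [C(4,1)·p^3·(1−p)] / p^4 = 4·(1−p)/p = 52.9/10.5 = 5.0381
(1−p)/p = 5.0381/4 = 1.2595  ⇒  p = 1/(1 + 1.2595) = 0.4426
Jg-151: 44.3%, Jg-153: 55.7%.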